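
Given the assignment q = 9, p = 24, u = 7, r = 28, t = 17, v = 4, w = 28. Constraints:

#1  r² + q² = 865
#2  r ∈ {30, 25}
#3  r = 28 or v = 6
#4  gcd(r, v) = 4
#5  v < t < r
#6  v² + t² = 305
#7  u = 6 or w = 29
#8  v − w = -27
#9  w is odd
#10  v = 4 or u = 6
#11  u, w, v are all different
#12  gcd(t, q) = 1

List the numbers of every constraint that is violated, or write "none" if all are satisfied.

The assignment fails constraints 2, 7, 8, 9.

#1 r² + q² = 28² + 9² = 784 + 81 = 865  ✓
#2 r = 28 is not in {30, 25}  ✗
#3 r = 28 = 28 (first disjunct)  ✓
#4 gcd(28, 4) = 4  ✓
#5 values 4 < 17 < 28  ✓
#6 v² + t² = 4² + 17² = 16 + 289 = 305  ✓
#7 u = 7 ≠ 6 and w = 28 ≠ 29; both disjuncts false  ✗
#8 v − w = 4 − 28 = -24, not -27  ✗
#9 w = 28 is even  ✗
#10 v = 4 = 4 (first disjunct)  ✓
#11 values 7, 28, 4 are pairwise distinct  ✓
#12 gcd(17, 9) = 1  ✓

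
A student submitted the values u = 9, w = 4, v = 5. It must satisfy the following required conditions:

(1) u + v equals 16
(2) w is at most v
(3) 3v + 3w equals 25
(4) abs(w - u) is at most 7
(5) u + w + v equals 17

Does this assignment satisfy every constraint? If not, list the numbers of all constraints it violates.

Constraints 1, 3, and 5 are violated.

(1) u + v = 9 + 5 = 14, not 16  FAIL
(2) w = 4, v = 5; 4 ≤ 5  OK
(3) 3v + 3w = 3(5) + 3(4) = 27, not 25  FAIL
(4) abs(4 - 9) = 5; 5 ≤ 7  OK
(5) u + w + v = 9 + 4 + 5 = 18, not 17  FAIL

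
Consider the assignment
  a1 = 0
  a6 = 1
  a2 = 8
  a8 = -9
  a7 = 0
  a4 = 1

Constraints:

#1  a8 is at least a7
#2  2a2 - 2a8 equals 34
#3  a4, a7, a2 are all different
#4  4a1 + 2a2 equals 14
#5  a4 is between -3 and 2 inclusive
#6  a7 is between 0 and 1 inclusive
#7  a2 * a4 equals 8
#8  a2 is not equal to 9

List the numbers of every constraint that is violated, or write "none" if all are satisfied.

Constraints 1 and 4 are violated.

#1 a8 = -9, a7 = 0; -9 < 0 (want ≥) — violated.
#2 2a2 - 2a8 = 2(8) - 2(-9) = 34 — OK.
#3 values 1, 0, 8 are pairwise distinct — OK.
#4 4a1 + 2a2 = 4(0) + 2(8) = 16, not 14 — violated.
#5 a4 = 1 lies in [-3, 2] — OK.
#6 a7 = 0 lies in [0, 1] — OK.
#7 a2 * a4 = 8 * 1 = 8 — OK.
#8 a2 = 8, and 8 ≠ 9 — OK.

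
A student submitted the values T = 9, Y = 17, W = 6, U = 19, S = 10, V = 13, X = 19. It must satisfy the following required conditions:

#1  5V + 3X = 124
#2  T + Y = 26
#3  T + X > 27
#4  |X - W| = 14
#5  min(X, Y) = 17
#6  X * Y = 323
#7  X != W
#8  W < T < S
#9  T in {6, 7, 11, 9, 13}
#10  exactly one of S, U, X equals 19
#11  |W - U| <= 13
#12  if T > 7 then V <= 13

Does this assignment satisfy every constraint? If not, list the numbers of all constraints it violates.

#1 5V + 3X = 5(13) + 3(19) = 122, not 124  fails
#2 T + Y = 9 + 17 = 26  holds
#3 T + X = 9 + 19 = 28; 28 > 27  holds
#4 |19 - 6| = 13, not 14  fails
#5 min(19, 17) = 17  holds
#6 X * Y = 19 * 17 = 323  holds
#7 X = 19, W = 6; distinct  holds
#8 values 6 < 9 < 10  holds
#9 T = 9 is in {6, 7, 11, 9, 13}  holds
#10 S=10, U=19, X=19; 2 of them equal 19, not exactly one  fails
#11 |6 - 19| = 13; 13 ≤ 13  holds
#12 T = 9 > 7, so we need V ≤ 13; V = 13 ≤ 13  holds

Constraints 1, 4, 10 are violated.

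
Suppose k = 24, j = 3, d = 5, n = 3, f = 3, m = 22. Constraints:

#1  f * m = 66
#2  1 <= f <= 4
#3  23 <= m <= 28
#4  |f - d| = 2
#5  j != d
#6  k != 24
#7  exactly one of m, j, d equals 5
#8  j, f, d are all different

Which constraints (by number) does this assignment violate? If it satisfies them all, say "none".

#1 f * m = 3 * 22 = 66  holds
#2 f = 3 lies in [1, 4]  holds
#3 m = 22 is outside [23, 28]  fails
#4 |3 - 5| = 2  holds
#5 j = 3, d = 5; distinct  holds
#6 k = 24, but 24 is required to differ  fails
#7 m=22, j=3, d=5; 1 of them equals 5  holds
#8 j = f = 3, not all different  fails

Violated: 3, 6, and 8.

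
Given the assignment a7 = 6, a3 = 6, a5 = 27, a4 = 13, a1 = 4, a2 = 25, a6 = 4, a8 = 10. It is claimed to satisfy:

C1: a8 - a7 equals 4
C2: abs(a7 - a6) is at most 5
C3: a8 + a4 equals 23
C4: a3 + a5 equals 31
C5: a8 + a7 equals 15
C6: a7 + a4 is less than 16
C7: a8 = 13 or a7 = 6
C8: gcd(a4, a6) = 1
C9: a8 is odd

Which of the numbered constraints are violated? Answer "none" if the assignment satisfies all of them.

Violated: 4, 5, 6, 9.

C1: a8 - a7 = 10 - 6 = 4 — holds.
C2: abs(6 - 4) = 2; 2 ≤ 5 — holds.
C3: a8 + a4 = 10 + 13 = 23 — holds.
C4: a3 + a5 = 6 + 27 = 33, not 31 — does not hold.
C5: a8 + a7 = 10 + 6 = 16, not 15 — does not hold.
C6: a7 + a4 = 6 + 13 = 19; 19 ≥ 16, bound 16 not met — does not hold.
C7: a8 = 10 ≠ 13, but a7 = 6 = 6 (second disjunct) — holds.
C8: gcd(13, 4) = 1 — holds.
C9: a8 = 10 is even — does not hold.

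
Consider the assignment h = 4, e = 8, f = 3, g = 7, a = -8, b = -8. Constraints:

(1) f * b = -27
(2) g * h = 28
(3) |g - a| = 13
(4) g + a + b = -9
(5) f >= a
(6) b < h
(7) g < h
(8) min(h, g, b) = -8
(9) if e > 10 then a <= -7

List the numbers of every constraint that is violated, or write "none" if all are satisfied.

Violated: 1, 3, and 7.

(1) f * b = 3 * (-8) = -24, not -27 — does not hold.
(2) g * h = 7 * 4 = 28 — holds.
(3) |7 - (-8)| = 15, not 13 — does not hold.
(4) g + a + b = 7 + (-8) + (-8) = -9 — holds.
(5) f = 3, a = -8; 3 ≥ -8 — holds.
(6) b = -8, h = 4; -8 < 4 — holds.
(7) g = 7, h = 4; 7 ≥ 4 (want <) — does not hold.
(8) min(4, 7, -8) = -8 — holds.
(9) e = 8, not > 10; antecedent false, conditional vacuously true — holds.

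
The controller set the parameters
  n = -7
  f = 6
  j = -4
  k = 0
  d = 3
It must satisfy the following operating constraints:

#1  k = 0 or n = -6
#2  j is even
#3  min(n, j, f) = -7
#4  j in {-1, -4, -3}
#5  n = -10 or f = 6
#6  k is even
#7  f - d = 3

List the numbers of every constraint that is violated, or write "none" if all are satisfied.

#1 k = 0 = 0 (first disjunct)  true
#2 j = -4 is even  true
#3 min(-7, -4, 6) = -7  true
#4 j = -4 is in {-1, -4, -3}  true
#5 n = -7 ≠ -10, but f = 6 = 6 (second disjunct)  true
#6 k = 0 is even  true
#7 f - d = 6 - 3 = 3  true

Yes — all constraints hold.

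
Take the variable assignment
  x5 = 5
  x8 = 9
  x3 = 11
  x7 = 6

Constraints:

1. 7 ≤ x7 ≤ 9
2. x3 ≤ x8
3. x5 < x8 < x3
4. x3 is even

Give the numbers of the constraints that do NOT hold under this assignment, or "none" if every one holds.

The assignment fails constraints 1, 2, 4.

1. x7 = 6 is outside [7, 9] — violated.
2. x3 = 11, x8 = 9; 11 > 9 (want ≤) — violated.
3. values 5 < 9 < 11 — OK.
4. x3 = 11 is odd — violated.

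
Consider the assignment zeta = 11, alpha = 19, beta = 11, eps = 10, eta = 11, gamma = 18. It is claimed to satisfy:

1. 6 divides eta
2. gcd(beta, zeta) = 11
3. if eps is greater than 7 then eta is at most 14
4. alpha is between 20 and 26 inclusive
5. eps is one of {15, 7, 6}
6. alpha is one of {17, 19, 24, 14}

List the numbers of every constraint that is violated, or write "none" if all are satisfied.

Violated: 1, 4, 5.

1. 11 = 6*1 + 5, so 6 does not divide 11 — does not hold.
2. gcd(11, 11) = 11 — holds.
3. eps = 10 > 7, so we need eta ≤ 14; eta = 11 ≤ 14 — holds.
4. alpha = 19 is outside [20, 26] — does not hold.
5. eps = 10 is not in {15, 7, 6} — does not hold.
6. alpha = 19 is in {17, 19, 24, 14} — holds.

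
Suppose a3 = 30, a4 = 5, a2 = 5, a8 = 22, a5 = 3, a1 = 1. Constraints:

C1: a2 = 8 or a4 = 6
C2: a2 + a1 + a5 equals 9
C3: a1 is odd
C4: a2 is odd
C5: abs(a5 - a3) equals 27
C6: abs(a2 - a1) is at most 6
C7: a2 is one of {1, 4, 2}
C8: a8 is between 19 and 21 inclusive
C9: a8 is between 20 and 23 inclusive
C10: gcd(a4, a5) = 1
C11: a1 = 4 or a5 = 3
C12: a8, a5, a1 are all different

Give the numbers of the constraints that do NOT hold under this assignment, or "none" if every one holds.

Violated: 1, 7, 8.

C1: a2 = 5 ≠ 8 and a4 = 5 ≠ 6; both disjuncts false — violated.
C2: a2 + a1 + a5 = 5 + 1 + 3 = 9 — OK.
C3: a1 = 1 is odd — OK.
C4: a2 = 5 is odd — OK.
C5: abs(3 - 30) = 27 — OK.
C6: abs(5 - 1) = 4; 4 ≤ 6 — OK.
C7: a2 = 5 is not in {1, 4, 2} — violated.
C8: a8 = 22 is outside [19, 21] — violated.
C9: a8 = 22 lies in [20, 23] — OK.
C10: gcd(5, 3) = 1 — OK.
C11: a1 = 1 ≠ 4, but a5 = 3 = 3 (second disjunct) — OK.
C12: values 22, 3, 1 are pairwise distinct — OK.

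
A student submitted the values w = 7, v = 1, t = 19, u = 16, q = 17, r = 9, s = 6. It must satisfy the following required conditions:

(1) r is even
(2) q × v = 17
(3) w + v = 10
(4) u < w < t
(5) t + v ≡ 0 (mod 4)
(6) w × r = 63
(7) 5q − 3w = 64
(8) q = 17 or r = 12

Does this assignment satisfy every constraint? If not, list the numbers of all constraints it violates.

(1) r = 9 is odd — violated.
(2) q × v = 17 × 1 = 17 — satisfied.
(3) w + v = 7 + 1 = 8, not 10 — violated.
(4) values 16, 7, 19; u = 16 is not < w = 7 — violated.
(5) t + v = 20; 20 mod 4 = 0 — satisfied.
(6) w × r = 7 × 9 = 63 — satisfied.
(7) 5q − 3w = 5(17) − 3(7) = 64 — satisfied.
(8) q = 17 = 17 (first disjunct) — satisfied.

Constraints 1, 3, and 4 are violated.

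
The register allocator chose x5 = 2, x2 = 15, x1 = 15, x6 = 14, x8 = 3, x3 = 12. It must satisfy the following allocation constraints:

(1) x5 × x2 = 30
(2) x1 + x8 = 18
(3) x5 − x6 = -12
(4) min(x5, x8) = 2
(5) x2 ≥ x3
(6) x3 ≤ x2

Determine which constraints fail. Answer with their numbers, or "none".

(1) x5 × x2 = 2 × 15 = 30 — holds.
(2) x1 + x8 = 15 + 3 = 18 — holds.
(3) x5 − x6 = 2 − 14 = -12 — holds.
(4) min(2, 3) = 2 — holds.
(5) x2 = 15, x3 = 12; 15 ≥ 12 — holds.
(6) x3 = 12, x2 = 15; 12 ≤ 15 — holds.

All constraints are satisfied.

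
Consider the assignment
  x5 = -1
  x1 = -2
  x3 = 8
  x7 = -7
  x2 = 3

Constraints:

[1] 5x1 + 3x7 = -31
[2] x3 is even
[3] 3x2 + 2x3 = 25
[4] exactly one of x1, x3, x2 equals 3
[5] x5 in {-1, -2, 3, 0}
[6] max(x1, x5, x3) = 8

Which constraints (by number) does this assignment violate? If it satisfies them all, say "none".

[1] 5x1 + 3x7 = 5(-2) + 3(-7) = -31  ✔
[2] x3 = 8 is even  ✔
[3] 3x2 + 2x3 = 3(3) + 2(8) = 25  ✔
[4] x1=-2, x3=8, x2=3; 1 of them equals 3  ✔
[5] x5 = -1 is in {-1, -2, 3, 0}  ✔
[6] max(-2, -1, 8) = 8  ✔

All constraints are satisfied.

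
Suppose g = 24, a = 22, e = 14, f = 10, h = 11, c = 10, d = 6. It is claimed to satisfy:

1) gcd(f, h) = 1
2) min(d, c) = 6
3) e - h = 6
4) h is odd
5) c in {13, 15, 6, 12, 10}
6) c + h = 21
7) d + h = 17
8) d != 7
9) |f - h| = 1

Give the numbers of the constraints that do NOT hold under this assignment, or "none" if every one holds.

Constraint 3 does not hold.

1) gcd(10, 11) = 1 — satisfied.
2) min(6, 10) = 6 — satisfied.
3) e - h = 14 - 11 = 3, not 6 — violated.
4) h = 11 is odd — satisfied.
5) c = 10 is in {13, 15, 6, 12, 10} — satisfied.
6) c + h = 10 + 11 = 21 — satisfied.
7) d + h = 6 + 11 = 17 — satisfied.
8) d = 6, and 6 ≠ 7 — satisfied.
9) |10 - 11| = 1 — satisfied.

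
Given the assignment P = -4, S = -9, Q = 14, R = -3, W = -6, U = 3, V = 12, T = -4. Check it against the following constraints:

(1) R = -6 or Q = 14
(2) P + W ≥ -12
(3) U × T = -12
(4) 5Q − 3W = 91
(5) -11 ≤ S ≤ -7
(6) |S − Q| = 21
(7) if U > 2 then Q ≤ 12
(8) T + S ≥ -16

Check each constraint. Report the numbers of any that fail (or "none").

(1) R = -3 ≠ -6, but Q = 14 = 14 (second disjunct)  yes
(2) P + W = -4 + (-6) = -10; -10 ≥ -12  yes
(3) U × T = 3 × (-4) = -12  yes
(4) 5Q − 3W = 5(14) − 3(-6) = 88, not 91  no
(5) S = -9 lies in [-11, -7]  yes
(6) |-9 − 14| = 23, not 21  no
(7) U = 3 > 2, so we need Q ≤ 12; but Q = 14 > 12  no
(8) T + S = -4 + (-9) = -13; -13 ≥ -16  yes

Constraints 4, 6, and 7 are violated.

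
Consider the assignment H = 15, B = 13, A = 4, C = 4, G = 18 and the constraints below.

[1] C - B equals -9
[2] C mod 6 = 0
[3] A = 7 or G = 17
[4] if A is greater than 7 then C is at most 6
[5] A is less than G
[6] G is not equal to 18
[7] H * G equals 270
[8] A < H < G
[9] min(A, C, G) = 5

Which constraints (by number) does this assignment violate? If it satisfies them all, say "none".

Constraints 2, 3, 6, and 9 are violated.

[1] C - B = 4 - 13 = -9 — holds.
[2] 4 mod 6 = 4, not 0 — does not hold.
[3] A = 4 ≠ 7 and G = 18 ≠ 17; both disjuncts false — does not hold.
[4] A = 4, not > 7; antecedent false, conditional vacuously true — holds.
[5] A = 4, G = 18; 4 < 18 — holds.
[6] G = 18, but 18 is required to differ — does not hold.
[7] H * G = 15 * 18 = 270 — holds.
[8] values 4 < 15 < 18 — holds.
[9] min(4, 4, 18) = 4, not 5 — does not hold.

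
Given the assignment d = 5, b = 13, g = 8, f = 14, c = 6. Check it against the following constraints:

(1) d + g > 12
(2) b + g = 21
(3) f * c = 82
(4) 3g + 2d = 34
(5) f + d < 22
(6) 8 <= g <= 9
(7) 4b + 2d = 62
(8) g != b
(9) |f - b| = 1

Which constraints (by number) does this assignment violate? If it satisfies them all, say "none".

The assignment fails constraint 3.

(1) d + g = 5 + 8 = 13; 13 > 12 — holds.
(2) b + g = 13 + 8 = 21 — holds.
(3) f * c = 14 * 6 = 84, not 82 — does not hold.
(4) 3g + 2d = 3(8) + 2(5) = 34 — holds.
(5) f + d = 14 + 5 = 19; 19 < 22 — holds.
(6) g = 8 lies in [8, 9] — holds.
(7) 4b + 2d = 4(13) + 2(5) = 62 — holds.
(8) g = 8, b = 13; distinct — holds.
(9) |14 - 13| = 1 — holds.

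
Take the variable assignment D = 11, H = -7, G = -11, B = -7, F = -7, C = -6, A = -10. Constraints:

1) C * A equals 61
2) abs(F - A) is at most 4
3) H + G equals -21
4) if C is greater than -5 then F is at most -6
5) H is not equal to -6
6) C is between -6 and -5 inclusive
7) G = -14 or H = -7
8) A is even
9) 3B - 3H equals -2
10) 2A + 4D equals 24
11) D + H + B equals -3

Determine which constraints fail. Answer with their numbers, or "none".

1) C * A = -6 * (-10) = 60, not 61 — violated.
2) abs(-7 - (-10)) = 3; 3 ≤ 4 — OK.
3) H + G = -7 + (-11) = -18, not -21 — violated.
4) C = -6, not > -5; antecedent false, conditional vacuously true — OK.
5) H = -7, and -7 ≠ -6 — OK.
6) C = -6 lies in [-6, -5] — OK.
7) G = -11 ≠ -14, but H = -7 = -7 (second disjunct) — OK.
8) A = -10 is even — OK.
9) 3B - 3H = 3(-7) - 3(-7) = 0, not -2 — violated.
10) 2A + 4D = 2(-10) + 4(11) = 24 — OK.
11) D + H + B = 11 + (-7) + (-7) = -3 — OK.

The assignment fails constraints 1, 3, 9.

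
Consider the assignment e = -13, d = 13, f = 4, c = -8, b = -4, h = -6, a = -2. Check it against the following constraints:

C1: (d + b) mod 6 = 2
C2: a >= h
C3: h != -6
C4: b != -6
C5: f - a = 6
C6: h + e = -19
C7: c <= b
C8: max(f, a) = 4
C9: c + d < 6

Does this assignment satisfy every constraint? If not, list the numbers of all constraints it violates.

C1: d + b = 9; 9 mod 6 = 3, not 2 — violated.
C2: a = -2, h = -6; -2 ≥ -6 — satisfied.
C3: h = -6, but -6 is required to differ — violated.
C4: b = -4, and -4 ≠ -6 — satisfied.
C5: f - a = 4 - (-2) = 6 — satisfied.
C6: h + e = -6 + (-13) = -19 — satisfied.
C7: c = -8, b = -4; -8 ≤ -4 — satisfied.
C8: max(4, -2) = 4 — satisfied.
C9: c + d = -8 + 13 = 5; 5 < 6 — satisfied.

Constraints 1, 3 do not hold.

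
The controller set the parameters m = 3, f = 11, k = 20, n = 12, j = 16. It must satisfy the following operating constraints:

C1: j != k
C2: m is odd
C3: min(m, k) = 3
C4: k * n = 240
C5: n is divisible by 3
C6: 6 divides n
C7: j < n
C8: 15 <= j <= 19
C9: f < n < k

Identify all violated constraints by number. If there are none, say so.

C1: j = 16, k = 20; distinct — OK.
C2: m = 3 is odd — OK.
C3: min(3, 20) = 3 — OK.
C4: k * n = 20 * 12 = 240 — OK.
C5: 12 / 3 = 4, so 3 divides 12 — OK.
C6: 12 / 6 = 2, so 6 divides 12 — OK.
C7: j = 16, n = 12; 16 ≥ 12 (want <) — violated.
C8: j = 16 lies in [15, 19] — OK.
C9: values 11 < 12 < 20 — OK.

No — constraint 7 is not satisfied.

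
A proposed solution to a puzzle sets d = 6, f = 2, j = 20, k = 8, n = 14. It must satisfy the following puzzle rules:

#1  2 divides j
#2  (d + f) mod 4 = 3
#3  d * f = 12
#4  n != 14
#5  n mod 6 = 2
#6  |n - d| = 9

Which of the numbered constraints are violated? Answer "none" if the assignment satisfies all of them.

#1 20 / 2 = 10, so 2 divides 20 — holds.
#2 d + f = 8; 8 mod 4 = 0, not 3 — does not hold.
#3 d * f = 6 * 2 = 12 — holds.
#4 n = 14, but 14 is required to differ — does not hold.
#5 14 mod 6 = 2 — holds.
#6 |14 - 6| = 8, not 9 — does not hold.

The assignment fails constraints 2, 4, and 6.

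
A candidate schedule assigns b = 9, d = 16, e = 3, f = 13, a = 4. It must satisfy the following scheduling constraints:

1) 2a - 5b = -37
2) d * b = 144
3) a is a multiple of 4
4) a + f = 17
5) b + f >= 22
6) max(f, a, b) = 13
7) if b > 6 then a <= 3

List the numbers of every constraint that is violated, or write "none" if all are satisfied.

1) 2a - 5b = 2(4) - 5(9) = -37  ✓
2) d * b = 16 * 9 = 144  ✓
3) 4 / 4 = 1, so 4 divides 4  ✓
4) a + f = 4 + 13 = 17  ✓
5) b + f = 9 + 13 = 22; 22 ≥ 22  ✓
6) max(13, 4, 9) = 13  ✓
7) b = 9 > 6, so we need a ≤ 3; but a = 4 > 3  ✗

Constraint 7 is violated.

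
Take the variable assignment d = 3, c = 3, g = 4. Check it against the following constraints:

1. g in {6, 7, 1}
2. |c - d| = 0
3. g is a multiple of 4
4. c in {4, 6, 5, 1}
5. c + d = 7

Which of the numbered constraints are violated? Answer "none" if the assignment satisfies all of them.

1. g = 4 is not in {6, 7, 1} — violated.
2. |3 - 3| = 0 — satisfied.
3. 4 / 4 = 1, so 4 divides 4 — satisfied.
4. c = 3 is not in {4, 6, 5, 1} — violated.
5. c + d = 3 + 3 = 6, not 7 — violated.

Constraints 1, 4, 5 do not hold.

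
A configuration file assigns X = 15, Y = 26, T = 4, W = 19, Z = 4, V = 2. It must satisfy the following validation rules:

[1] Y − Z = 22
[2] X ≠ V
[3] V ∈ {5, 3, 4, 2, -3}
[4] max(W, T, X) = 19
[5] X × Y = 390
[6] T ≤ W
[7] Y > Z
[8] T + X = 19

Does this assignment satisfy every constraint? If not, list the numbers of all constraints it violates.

[1] Y − Z = 26 − 4 = 22  ✓
[2] X = 15, V = 2; distinct  ✓
[3] V = 2 is in {5, 3, 4, 2, -3}  ✓
[4] max(19, 4, 15) = 19  ✓
[5] X × Y = 15 × 26 = 390  ✓
[6] T = 4, W = 19; 4 ≤ 19  ✓
[7] Y = 26, Z = 4; 26 > 4  ✓
[8] T + X = 4 + 15 = 19  ✓

All constraints are satisfied.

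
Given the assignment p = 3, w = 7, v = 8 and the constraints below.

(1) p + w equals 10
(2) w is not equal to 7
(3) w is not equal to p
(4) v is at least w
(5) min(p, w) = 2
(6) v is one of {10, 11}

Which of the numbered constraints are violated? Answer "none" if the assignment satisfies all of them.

(1) p + w = 3 + 7 = 10 — OK.
(2) w = 7, but 7 is required to differ — violated.
(3) w = 7, p = 3; distinct — OK.
(4) v = 8, w = 7; 8 ≥ 7 — OK.
(5) min(3, 7) = 3, not 2 — violated.
(6) v = 8 is not in {10, 11} — violated.

Violated: 2, 5, and 6.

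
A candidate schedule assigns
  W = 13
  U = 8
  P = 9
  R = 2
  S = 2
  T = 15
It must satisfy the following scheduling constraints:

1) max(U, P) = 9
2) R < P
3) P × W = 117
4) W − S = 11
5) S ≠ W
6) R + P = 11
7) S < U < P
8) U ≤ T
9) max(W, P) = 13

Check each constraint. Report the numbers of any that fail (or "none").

1) max(8, 9) = 9  holds
2) R = 2, P = 9; 2 < 9  holds
3) P × W = 9 × 13 = 117  holds
4) W − S = 13 − 2 = 11  holds
5) S = 2, W = 13; distinct  holds
6) R + P = 2 + 9 = 11  holds
7) values 2 < 8 < 9  holds
8) U = 8, T = 15; 8 ≤ 15  holds
9) max(13, 9) = 13  holds

All constraints are satisfied.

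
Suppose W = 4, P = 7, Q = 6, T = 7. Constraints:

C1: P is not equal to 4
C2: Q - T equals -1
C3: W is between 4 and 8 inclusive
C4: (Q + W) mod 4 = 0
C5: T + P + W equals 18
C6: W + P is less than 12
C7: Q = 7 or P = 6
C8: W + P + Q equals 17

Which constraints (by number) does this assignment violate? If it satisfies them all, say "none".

Constraints 4 and 7 do not hold.

C1: P = 7, and 7 ≠ 4  ✔
C2: Q - T = 6 - 7 = -1  ✔
C3: W = 4 lies in [4, 8]  ✔
C4: Q + W = 10; 10 mod 4 = 2, not 0  ✘
C5: T + P + W = 7 + 7 + 4 = 18  ✔
C6: W + P = 4 + 7 = 11; 11 < 12  ✔
C7: Q = 6 ≠ 7 and P = 7 ≠ 6; both disjuncts false  ✘
C8: W + P + Q = 4 + 7 + 6 = 17  ✔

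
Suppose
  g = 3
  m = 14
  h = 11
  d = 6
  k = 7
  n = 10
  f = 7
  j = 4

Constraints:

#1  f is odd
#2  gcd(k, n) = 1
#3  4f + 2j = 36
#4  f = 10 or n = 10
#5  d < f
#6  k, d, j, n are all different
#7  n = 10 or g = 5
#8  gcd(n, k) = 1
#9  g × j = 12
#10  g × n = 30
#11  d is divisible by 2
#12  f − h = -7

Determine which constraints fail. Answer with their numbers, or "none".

Constraint 12 is violated.

#1 f = 7 is odd  ✔
#2 gcd(7, 10) = 1  ✔
#3 4f + 2j = 4(7) + 2(4) = 36  ✔
#4 f = 7 ≠ 10, but n = 10 = 10 (second disjunct)  ✔
#5 d = 6, f = 7; 6 < 7  ✔
#6 values 7, 6, 4, 10 are pairwise distinct  ✔
#7 n = 10 = 10 (first disjunct)  ✔
#8 gcd(10, 7) = 1  ✔
#9 g × j = 3 × 4 = 12  ✔
#10 g × n = 3 × 10 = 30  ✔
#11 6 / 2 = 3, so 2 divides 6  ✔
#12 f − h = 7 − 11 = -4, not -7  ✘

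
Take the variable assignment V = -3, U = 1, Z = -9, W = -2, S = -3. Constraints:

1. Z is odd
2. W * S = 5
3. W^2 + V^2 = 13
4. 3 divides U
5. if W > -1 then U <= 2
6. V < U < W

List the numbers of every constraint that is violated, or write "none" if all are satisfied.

Constraints 2, 4, and 6 are violated.

1. Z = -9 is odd  ✓
2. W * S = -2 * (-3) = 6, not 5  ✗
3. W^2 + V^2 = (-2)^2 + (-3)^2 = 4 + 9 = 13  ✓
4. 1 = 3*0 + 1, so 3 does not divide 1  ✗
5. W = -2, not > -1; antecedent false, conditional vacuously true  ✓
6. values -3, 1, -2; U = 1 is not < W = -2  ✗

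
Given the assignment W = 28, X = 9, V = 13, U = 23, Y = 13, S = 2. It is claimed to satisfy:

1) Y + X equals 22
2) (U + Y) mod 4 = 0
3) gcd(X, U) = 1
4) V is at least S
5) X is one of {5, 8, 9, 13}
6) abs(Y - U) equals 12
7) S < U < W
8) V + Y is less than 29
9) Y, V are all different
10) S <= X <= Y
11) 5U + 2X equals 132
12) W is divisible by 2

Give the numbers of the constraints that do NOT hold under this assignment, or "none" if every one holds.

Constraints 6, 9, and 11 are violated.

1) Y + X = 13 + 9 = 22 — OK.
2) U + Y = 36; 36 mod 4 = 0 — OK.
3) gcd(9, 23) = 1 — OK.
4) V = 13, S = 2; 13 ≥ 2 — OK.
5) X = 9 is in {5, 8, 9, 13} — OK.
6) abs(13 - 23) = 10, not 12 — violated.
7) values 2 < 23 < 28 — OK.
8) V + Y = 13 + 13 = 26; 26 < 29 — OK.
9) Y = V = 13, not all different — violated.
10) values 2 <= 9 <= 13 — OK.
11) 5U + 2X = 5(23) + 2(9) = 133, not 132 — violated.
12) 28 / 2 = 14, so 2 divides 28 — OK.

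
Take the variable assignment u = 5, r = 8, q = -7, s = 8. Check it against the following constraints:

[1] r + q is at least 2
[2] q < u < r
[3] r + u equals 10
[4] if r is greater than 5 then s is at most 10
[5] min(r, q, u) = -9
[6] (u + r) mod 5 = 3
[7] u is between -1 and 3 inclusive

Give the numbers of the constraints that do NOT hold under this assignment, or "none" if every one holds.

Constraints 1, 3, 5, and 7 do not hold.

[1] r + q = 8 + (-7) = 1; 1 < 2, bound 2 not met  ✗
[2] values -7 < 5 < 8  ✓
[3] r + u = 8 + 5 = 13, not 10  ✗
[4] r = 8 > 5, so we need s ≤ 10; s = 8 ≤ 10  ✓
[5] min(8, -7, 5) = -7, not -9  ✗
[6] u + r = 13; 13 mod 5 = 3  ✓
[7] u = 5 is outside [-1, 3]  ✗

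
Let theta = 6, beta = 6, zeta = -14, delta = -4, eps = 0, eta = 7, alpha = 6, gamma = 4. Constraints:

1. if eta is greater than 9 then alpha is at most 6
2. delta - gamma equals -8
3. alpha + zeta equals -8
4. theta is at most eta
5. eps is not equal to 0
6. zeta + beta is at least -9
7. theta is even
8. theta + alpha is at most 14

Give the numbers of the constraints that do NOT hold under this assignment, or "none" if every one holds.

Constraint 5 does not hold.

1. eta = 7, not > 9; antecedent false, conditional vacuously true  true
2. delta - gamma = -4 - 4 = -8  true
3. alpha + zeta = 6 + (-14) = -8  true
4. theta = 6, eta = 7; 6 ≤ 7  true
5. eps = 0, but 0 is required to differ  false
6. zeta + beta = -14 + 6 = -8; -8 ≥ -9  true
7. theta = 6 is even  true
8. theta + alpha = 6 + 6 = 12; 12 ≤ 14  true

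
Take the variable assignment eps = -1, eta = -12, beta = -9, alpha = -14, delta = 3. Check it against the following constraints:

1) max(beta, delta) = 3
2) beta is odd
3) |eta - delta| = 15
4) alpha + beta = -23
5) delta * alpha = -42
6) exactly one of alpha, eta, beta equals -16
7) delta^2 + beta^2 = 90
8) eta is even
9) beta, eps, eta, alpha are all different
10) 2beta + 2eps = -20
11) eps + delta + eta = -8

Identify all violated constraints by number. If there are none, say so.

1) max(-9, 3) = 3 — holds.
2) beta = -9 is odd — holds.
3) |-12 - 3| = 15 — holds.
4) alpha + beta = -14 + (-9) = -23 — holds.
5) delta * alpha = 3 * (-14) = -42 — holds.
6) alpha=-14, eta=-12, beta=-9; 0 of them equal -16, not exactly one — does not hold.
7) delta^2 + beta^2 = 3^2 + (-9)^2 = 9 + 81 = 90 — holds.
8) eta = -12 is even — holds.
9) values -9, -1, -12, -14 are pairwise distinct — holds.
10) 2beta + 2eps = 2(-9) + 2(-1) = -20 — holds.
11) eps + delta + eta = -1 + 3 + (-12) = -10, not -8 — does not hold.

Constraints 6, 11 do not hold.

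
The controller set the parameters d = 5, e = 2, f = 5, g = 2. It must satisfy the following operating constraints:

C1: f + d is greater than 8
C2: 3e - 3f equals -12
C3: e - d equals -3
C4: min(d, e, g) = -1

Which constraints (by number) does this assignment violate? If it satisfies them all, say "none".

Violated: 2 and 4.

C1: f + d = 5 + 5 = 10; 10 > 8  ✓
C2: 3e - 3f = 3(2) - 3(5) = -9, not -12  ✗
C3: e - d = 2 - 5 = -3  ✓
C4: min(5, 2, 2) = 2, not -1  ✗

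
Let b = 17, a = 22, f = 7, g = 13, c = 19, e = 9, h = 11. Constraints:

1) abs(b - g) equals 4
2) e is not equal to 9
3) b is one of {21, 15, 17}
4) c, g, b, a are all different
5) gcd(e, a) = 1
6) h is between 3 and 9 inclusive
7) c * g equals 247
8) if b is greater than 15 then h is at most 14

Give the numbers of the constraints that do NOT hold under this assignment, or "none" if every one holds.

Constraints 2 and 6 do not hold.

1) abs(17 - 13) = 4  OK
2) e = 9, but 9 is required to differ  FAIL
3) b = 17 is in {21, 15, 17}  OK
4) values 19, 13, 17, 22 are pairwise distinct  OK
5) gcd(9, 22) = 1  OK
6) h = 11 is outside [3, 9]  FAIL
7) c * g = 19 * 13 = 247  OK
8) b = 17 > 15, so we need h ≤ 14; h = 11 ≤ 14  OK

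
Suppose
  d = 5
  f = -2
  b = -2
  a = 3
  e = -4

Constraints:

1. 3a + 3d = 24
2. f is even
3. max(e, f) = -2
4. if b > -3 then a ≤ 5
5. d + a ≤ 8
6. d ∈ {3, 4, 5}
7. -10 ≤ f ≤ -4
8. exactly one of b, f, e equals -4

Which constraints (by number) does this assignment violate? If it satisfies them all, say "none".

Constraint 7 is violated.

1. 3a + 3d = 3(3) + 3(5) = 24  holds
2. f = -2 is even  holds
3. max(-4, -2) = -2  holds
4. b = -2 > -3, so we need a ≤ 5; a = 3 ≤ 5  holds
5. d + a = 5 + 3 = 8; 8 ≤ 8  holds
6. d = 5 is in {3, 4, 5}  holds
7. f = -2 is outside [-10, -4]  fails
8. b=-2, f=-2, e=-4; 1 of them equals -4  holds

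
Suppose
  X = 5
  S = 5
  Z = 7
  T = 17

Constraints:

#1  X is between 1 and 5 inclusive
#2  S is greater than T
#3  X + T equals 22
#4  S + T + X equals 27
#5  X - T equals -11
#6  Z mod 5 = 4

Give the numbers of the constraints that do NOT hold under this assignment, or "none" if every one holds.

Constraints 2, 5, and 6 do not hold.

#1 X = 5 lies in [1, 5]  yes
#2 S = 5, T = 17; 5 ≤ 17 (want >)  no
#3 X + T = 5 + 17 = 22  yes
#4 S + T + X = 5 + 17 + 5 = 27  yes
#5 X - T = 5 - 17 = -12, not -11  no
#6 7 mod 5 = 2, not 4  no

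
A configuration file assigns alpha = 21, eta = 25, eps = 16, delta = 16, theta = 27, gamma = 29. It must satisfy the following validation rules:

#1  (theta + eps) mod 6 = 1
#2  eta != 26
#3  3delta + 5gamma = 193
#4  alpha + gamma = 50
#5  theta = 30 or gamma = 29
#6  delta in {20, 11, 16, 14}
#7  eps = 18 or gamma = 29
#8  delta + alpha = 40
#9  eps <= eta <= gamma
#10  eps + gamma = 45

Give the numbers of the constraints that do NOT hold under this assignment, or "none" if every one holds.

#1 theta + eps = 43; 43 mod 6 = 1 — holds.
#2 eta = 25, and 25 ≠ 26 — holds.
#3 3delta + 5gamma = 3(16) + 5(29) = 193 — holds.
#4 alpha + gamma = 21 + 29 = 50 — holds.
#5 theta = 27 ≠ 30, but gamma = 29 = 29 (second disjunct) — holds.
#6 delta = 16 is in {20, 11, 16, 14} — holds.
#7 eps = 16 ≠ 18, but gamma = 29 = 29 (second disjunct) — holds.
#8 delta + alpha = 16 + 21 = 37, not 40 — does not hold.
#9 values 16 <= 25 <= 29 — holds.
#10 eps + gamma = 16 + 29 = 45 — holds.

Constraint 8 is violated.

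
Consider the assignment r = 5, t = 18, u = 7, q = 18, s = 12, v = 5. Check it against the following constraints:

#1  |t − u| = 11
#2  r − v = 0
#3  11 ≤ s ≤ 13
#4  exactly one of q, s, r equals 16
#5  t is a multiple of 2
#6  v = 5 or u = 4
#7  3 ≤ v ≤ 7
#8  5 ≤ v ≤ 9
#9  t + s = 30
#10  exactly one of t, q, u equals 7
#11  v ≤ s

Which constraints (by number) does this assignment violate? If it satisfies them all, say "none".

#1 |18 − 7| = 11  ✔
#2 r − v = 5 − 5 = 0  ✔
#3 s = 12 lies in [11, 13]  ✔
#4 q=18, s=12, r=5; 0 of them equal 16, not exactly one  ✘
#5 18 / 2 = 9, so 2 divides 18  ✔
#6 v = 5 = 5 (first disjunct)  ✔
#7 v = 5 lies in [3, 7]  ✔
#8 v = 5 lies in [5, 9]  ✔
#9 t + s = 18 + 12 = 30  ✔
#10 t=18, q=18, u=7; 1 of them equals 7  ✔
#11 v = 5, s = 12; 5 ≤ 12  ✔

Constraint 4 does not hold.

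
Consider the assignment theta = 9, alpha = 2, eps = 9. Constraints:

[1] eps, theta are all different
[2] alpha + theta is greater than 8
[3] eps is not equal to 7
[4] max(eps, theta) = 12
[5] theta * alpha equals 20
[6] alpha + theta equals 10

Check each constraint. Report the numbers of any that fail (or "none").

No — constraints 1, 4, 5, 6 are not satisfied.

[1] eps = theta = 9, not all different — violated.
[2] alpha + theta = 2 + 9 = 11; 11 > 8 — satisfied.
[3] eps = 9, and 9 ≠ 7 — satisfied.
[4] max(9, 9) = 9, not 12 — violated.
[5] theta * alpha = 9 * 2 = 18, not 20 — violated.
[6] alpha + theta = 2 + 9 = 11, not 10 — violated.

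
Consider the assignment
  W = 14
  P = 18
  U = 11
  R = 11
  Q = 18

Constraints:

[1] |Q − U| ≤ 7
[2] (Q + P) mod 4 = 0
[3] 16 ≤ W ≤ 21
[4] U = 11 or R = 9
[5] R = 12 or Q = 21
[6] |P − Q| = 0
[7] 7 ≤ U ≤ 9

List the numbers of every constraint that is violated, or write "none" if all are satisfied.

[1] |18 − 11| = 7; 7 ≤ 7  OK
[2] Q + P = 36; 36 mod 4 = 0  OK
[3] W = 14 is outside [16, 21]  FAIL
[4] U = 11 = 11 (first disjunct)  OK
[5] R = 11 ≠ 12 and Q = 18 ≠ 21; both disjuncts false  FAIL
[6] |18 − 18| = 0  OK
[7] U = 11 is outside [7, 9]  FAIL

Constraints 3, 5, and 7 do not hold.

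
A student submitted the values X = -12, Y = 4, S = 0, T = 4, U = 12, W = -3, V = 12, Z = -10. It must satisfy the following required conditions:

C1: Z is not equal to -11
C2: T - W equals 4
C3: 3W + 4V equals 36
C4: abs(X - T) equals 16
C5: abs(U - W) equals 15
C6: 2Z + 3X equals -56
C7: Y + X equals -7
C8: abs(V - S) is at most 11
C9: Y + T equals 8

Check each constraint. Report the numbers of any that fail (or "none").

Constraints 2, 3, 7, 8 are violated.

C1: Z = -10, and -10 ≠ -11 — satisfied.
C2: T - W = 4 - (-3) = 7, not 4 — violated.
C3: 3W + 4V = 3(-3) + 4(12) = 39, not 36 — violated.
C4: abs(-12 - 4) = 16 — satisfied.
C5: abs(12 - (-3)) = 15 — satisfied.
C6: 2Z + 3X = 2(-10) + 3(-12) = -56 — satisfied.
C7: Y + X = 4 + (-12) = -8, not -7 — violated.
C8: abs(12 - 0) = 12; 12 > 11, exceeds bound 11 — violated.
C9: Y + T = 4 + 4 = 8 — satisfied.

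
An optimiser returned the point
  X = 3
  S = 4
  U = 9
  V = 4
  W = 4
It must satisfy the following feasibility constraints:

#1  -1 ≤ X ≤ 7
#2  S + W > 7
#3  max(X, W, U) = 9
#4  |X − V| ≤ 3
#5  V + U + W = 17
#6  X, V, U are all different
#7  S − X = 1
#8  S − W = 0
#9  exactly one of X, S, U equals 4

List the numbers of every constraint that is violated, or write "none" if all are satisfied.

#1 X = 3 lies in [-1, 7]  holds
#2 S + W = 4 + 4 = 8; 8 > 7  holds
#3 max(3, 4, 9) = 9  holds
#4 |3 − 4| = 1; 1 ≤ 3  holds
#5 V + U + W = 4 + 9 + 4 = 17  holds
#6 values 3, 4, 9 are pairwise distinct  holds
#7 S − X = 4 − 3 = 1  holds
#8 S − W = 4 − 4 = 0  holds
#9 X=3, S=4, U=9; 1 of them equals 4  holds

Yes — all constraints hold.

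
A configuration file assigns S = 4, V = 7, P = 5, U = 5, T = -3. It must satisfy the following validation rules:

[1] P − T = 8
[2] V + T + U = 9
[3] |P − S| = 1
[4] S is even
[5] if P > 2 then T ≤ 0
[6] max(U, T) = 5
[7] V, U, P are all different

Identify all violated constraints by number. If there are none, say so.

Constraint 7 does not hold.

[1] P − T = 5 − (-3) = 8  true
[2] V + T + U = 7 + (-3) + 5 = 9  true
[3] |5 − 4| = 1  true
[4] S = 4 is even  true
[5] P = 5 > 2, so we need T ≤ 0; T = -3 ≤ 0  true
[6] max(5, -3) = 5  true
[7] U = P = 5, not all different  false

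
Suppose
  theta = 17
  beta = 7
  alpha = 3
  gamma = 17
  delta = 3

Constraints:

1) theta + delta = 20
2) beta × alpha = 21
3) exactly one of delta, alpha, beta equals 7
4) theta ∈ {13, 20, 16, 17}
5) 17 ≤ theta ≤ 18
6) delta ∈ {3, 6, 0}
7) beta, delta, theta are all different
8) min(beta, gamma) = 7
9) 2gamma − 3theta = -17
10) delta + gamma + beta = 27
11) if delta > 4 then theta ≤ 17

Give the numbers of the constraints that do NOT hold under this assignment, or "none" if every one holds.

No violations.

1) theta + delta = 17 + 3 = 20  yes
2) beta × alpha = 7 × 3 = 21  yes
3) delta=3, alpha=3, beta=7; 1 of them equals 7  yes
4) theta = 17 is in {13, 20, 16, 17}  yes
5) theta = 17 lies in [17, 18]  yes
6) delta = 3 is in {3, 6, 0}  yes
7) values 7, 3, 17 are pairwise distinct  yes
8) min(7, 17) = 7  yes
9) 2gamma − 3theta = 2(17) − 3(17) = -17  yes
10) delta + gamma + beta = 3 + 17 + 7 = 27  yes
11) delta = 3, not > 4; antecedent false, conditional vacuously true  yes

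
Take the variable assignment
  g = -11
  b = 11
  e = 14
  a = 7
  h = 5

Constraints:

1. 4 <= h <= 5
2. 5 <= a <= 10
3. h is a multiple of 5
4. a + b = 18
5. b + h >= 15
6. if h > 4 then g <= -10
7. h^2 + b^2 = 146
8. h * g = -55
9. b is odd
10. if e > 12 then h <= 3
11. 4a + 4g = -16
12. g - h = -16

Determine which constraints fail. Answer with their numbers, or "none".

1. h = 5 lies in [4, 5]  OK
2. a = 7 lies in [5, 10]  OK
3. 5 / 5 = 1, so 5 divides 5  OK
4. a + b = 7 + 11 = 18  OK
5. b + h = 11 + 5 = 16; 16 ≥ 15  OK
6. h = 5 > 4, so we need g ≤ -10; g = -11 ≤ -10  OK
7. h^2 + b^2 = 5^2 + 11^2 = 25 + 121 = 146  OK
8. h * g = 5 * (-11) = -55  OK
9. b = 11 is odd  OK
10. e = 14 > 12, so we need h ≤ 3; but h = 5 > 3  FAIL
11. 4a + 4g = 4(7) + 4(-11) = -16  OK
12. g - h = -11 - 5 = -16  OK

Constraint 10 is violated.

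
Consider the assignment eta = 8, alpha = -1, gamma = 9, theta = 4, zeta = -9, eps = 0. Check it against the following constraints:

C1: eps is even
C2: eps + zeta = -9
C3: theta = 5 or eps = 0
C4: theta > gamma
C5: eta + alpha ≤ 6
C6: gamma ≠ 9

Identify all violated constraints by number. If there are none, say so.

Constraints 4, 5, and 6 do not hold.

C1: eps = 0 is even  holds
C2: eps + zeta = 0 + (-9) = -9  holds
C3: theta = 4 ≠ 5, but eps = 0 = 0 (second disjunct)  holds
C4: theta = 4, gamma = 9; 4 ≤ 9 (want >)  fails
C5: eta + alpha = 8 + (-1) = 7; 7 > 6, bound 6 not met  fails
C6: gamma = 9, but 9 is required to differ  fails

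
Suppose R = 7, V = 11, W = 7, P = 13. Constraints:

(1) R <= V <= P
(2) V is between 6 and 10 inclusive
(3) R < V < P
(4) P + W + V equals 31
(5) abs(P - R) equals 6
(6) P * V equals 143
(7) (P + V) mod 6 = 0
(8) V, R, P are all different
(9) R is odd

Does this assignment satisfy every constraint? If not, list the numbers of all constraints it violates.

(1) values 7 <= 11 <= 13 — holds.
(2) V = 11 is outside [6, 10] — does not hold.
(3) values 7 < 11 < 13 — holds.
(4) P + W + V = 13 + 7 + 11 = 31 — holds.
(5) abs(13 - 7) = 6 — holds.
(6) P * V = 13 * 11 = 143 — holds.
(7) P + V = 24; 24 mod 6 = 0 — holds.
(8) values 11, 7, 13 are pairwise distinct — holds.
(9) R = 7 is odd — holds.

Constraint 2 does not hold.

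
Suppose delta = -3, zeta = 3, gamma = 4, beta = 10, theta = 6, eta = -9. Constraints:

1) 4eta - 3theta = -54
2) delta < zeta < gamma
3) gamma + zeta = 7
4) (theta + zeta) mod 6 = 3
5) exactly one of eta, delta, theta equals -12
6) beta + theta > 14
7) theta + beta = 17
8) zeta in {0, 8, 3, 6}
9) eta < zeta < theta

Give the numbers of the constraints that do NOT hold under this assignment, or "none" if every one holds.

Violated: 5, 7.

1) 4eta - 3theta = 4(-9) - 3(6) = -54 — satisfied.
2) values -3 < 3 < 4 — satisfied.
3) gamma + zeta = 4 + 3 = 7 — satisfied.
4) theta + zeta = 9; 9 mod 6 = 3 — satisfied.
5) eta=-9, delta=-3, theta=6; 0 of them equal -12, not exactly one — violated.
6) beta + theta = 10 + 6 = 16; 16 > 14 — satisfied.
7) theta + beta = 6 + 10 = 16, not 17 — violated.
8) zeta = 3 is in {0, 8, 3, 6} — satisfied.
9) values -9 < 3 < 6 — satisfied.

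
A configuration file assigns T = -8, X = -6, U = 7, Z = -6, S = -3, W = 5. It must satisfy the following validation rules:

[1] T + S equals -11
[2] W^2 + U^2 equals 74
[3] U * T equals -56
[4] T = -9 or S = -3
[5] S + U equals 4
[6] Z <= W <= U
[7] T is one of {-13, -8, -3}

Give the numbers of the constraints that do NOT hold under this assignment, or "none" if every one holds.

[1] T + S = -8 + (-3) = -11 — holds.
[2] W^2 + U^2 = 5^2 + 7^2 = 25 + 49 = 74 — holds.
[3] U * T = 7 * (-8) = -56 — holds.
[4] T = -8 ≠ -9, but S = -3 = -3 (second disjunct) — holds.
[5] S + U = -3 + 7 = 4 — holds.
[6] values -6 <= 5 <= 7 — holds.
[7] T = -8 is in {-13, -8, -3} — holds.

No violations.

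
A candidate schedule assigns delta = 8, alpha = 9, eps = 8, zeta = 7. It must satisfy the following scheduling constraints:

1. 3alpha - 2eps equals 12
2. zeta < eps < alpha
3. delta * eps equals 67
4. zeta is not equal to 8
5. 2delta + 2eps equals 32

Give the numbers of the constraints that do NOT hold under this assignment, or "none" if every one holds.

No — constraints 1, 3 are not satisfied.

1. 3alpha - 2eps = 3(9) - 2(8) = 11, not 12 — violated.
2. values 7 < 8 < 9 — OK.
3. delta * eps = 8 * 8 = 64, not 67 — violated.
4. zeta = 7, and 7 ≠ 8 — OK.
5. 2delta + 2eps = 2(8) + 2(8) = 32 — OK.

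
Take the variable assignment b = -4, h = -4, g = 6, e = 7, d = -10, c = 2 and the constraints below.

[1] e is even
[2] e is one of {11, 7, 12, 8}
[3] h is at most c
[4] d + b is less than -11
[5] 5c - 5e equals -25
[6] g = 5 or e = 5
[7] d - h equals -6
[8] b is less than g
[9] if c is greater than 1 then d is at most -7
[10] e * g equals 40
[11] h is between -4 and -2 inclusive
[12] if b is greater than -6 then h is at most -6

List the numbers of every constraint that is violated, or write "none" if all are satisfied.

Violated: 1, 6, 10, 12.

[1] e = 7 is odd — violated.
[2] e = 7 is in {11, 7, 12, 8} — OK.
[3] h = -4, c = 2; -4 ≤ 2 — OK.
[4] d + b = -10 + (-4) = -14; -14 < -11 — OK.
[5] 5c - 5e = 5(2) - 5(7) = -25 — OK.
[6] g = 6 ≠ 5 and e = 7 ≠ 5; both disjuncts false — violated.
[7] d - h = -10 - (-4) = -6 — OK.
[8] b = -4, g = 6; -4 < 6 — OK.
[9] c = 2 > 1, so we need d ≤ -7; d = -10 ≤ -7 — OK.
[10] e * g = 7 * 6 = 42, not 40 — violated.
[11] h = -4 lies in [-4, -2] — OK.
[12] b = -4 > -6, so we need h ≤ -6; but h = -4 > -6 — violated.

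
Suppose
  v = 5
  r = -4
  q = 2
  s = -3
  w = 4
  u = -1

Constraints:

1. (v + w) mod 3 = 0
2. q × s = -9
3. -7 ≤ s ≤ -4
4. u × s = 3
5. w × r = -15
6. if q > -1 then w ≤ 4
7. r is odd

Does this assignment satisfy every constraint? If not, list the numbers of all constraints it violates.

The assignment fails constraints 2, 3, 5, and 7.

1. v + w = 9; 9 mod 3 = 0 — OK.
2. q × s = 2 × (-3) = -6, not -9 — violated.
3. s = -3 is outside [-7, -4] — violated.
4. u × s = -1 × (-3) = 3 — OK.
5. w × r = 4 × (-4) = -16, not -15 — violated.
6. q = 2 > -1, so we need w ≤ 4; w = 4 ≤ 4 — OK.
7. r = -4 is even — violated.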